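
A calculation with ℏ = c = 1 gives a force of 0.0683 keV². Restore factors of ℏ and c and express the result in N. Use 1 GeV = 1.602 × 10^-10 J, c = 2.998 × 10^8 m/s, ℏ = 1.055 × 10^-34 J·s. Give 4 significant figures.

5.542 × 10^-8 N

Force is [E]/[L] = [E]²/(ℏc); restore (ℏc)⁻¹.
1 GeV² → 1/(ℏc) × (1 GeV in J)² = 8.114 × 10^5 N.
Convert the energy scale: 0.0683 keV² = 6.83 × 10^-14 GeV².
Result: 6.83 × 10^-14 × 8.114 × 10^5 = 5.542 × 10^-8 N.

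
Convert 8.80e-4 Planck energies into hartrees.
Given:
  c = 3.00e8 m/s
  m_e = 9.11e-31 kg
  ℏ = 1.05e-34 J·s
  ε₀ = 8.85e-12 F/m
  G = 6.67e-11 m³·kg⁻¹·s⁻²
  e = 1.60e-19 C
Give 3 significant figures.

Planck energy: E_P = √(ℏc⁵/G) = 1.96e9 J
hartree: E_h = m_e e⁴/(4πε₀ℏ)² = 4.38e-18 J
8.80e-4 × 1.96e9 / 4.38e-18 = 3.93e23

3.93e23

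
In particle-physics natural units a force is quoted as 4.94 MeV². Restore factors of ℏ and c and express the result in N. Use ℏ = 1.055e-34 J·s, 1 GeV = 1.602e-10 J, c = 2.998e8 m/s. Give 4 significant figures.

4.008 N

Force is [E]/[L] = [E]²/(ℏc); restore (ℏc)⁻¹.
1 GeV² → 1/(ℏc) × (1 GeV in J)² = 8.114e5 N.
Convert the energy scale: 4.94 MeV² = 4.94e-6 GeV².
Result: 4.94e-6 × 8.114e5 = 4.008 N.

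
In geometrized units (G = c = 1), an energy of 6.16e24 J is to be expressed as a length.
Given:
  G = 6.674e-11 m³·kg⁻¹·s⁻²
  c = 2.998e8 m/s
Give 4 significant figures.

5.089e-20 m

Energy → length via G/c⁴.
6.16e24 J × (G/c⁴) = 5.089e-20 m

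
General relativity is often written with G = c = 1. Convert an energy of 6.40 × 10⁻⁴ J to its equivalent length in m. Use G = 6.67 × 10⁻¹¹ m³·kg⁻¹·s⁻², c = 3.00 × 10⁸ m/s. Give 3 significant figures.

5.27 × 10⁻⁴⁸ m

Energy → length via G/c⁴.
6.40 × 10⁻⁴ J × (G/c⁴) = 5.27 × 10⁻⁴⁸ m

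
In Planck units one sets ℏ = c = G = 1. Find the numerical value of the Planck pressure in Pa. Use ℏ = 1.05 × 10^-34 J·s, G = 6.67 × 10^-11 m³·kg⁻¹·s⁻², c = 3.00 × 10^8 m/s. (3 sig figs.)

4.68 × 10^113 Pa

p_P = c⁷/(ℏG²)
  = 2.19 × 10^59 / 4.67 × 10^-55
  = 4.68 × 10^113 Pa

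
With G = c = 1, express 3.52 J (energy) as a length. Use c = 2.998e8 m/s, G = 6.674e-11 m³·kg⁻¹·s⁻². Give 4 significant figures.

2.908e-44 m

Energy → length via G/c⁴.
3.52 J × (G/c⁴) = 2.908e-44 m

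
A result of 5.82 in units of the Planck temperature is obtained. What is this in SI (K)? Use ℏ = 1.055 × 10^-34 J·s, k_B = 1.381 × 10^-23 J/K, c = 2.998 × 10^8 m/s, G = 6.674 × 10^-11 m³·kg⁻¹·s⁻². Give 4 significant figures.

One Planck temperature: T_P = √(ℏc⁵/G) / k_B = 1.417 × 10^32 K.
5.82 × 1.417 × 10^32 K = 8.246 × 10^32 K

8.246 × 10^32 K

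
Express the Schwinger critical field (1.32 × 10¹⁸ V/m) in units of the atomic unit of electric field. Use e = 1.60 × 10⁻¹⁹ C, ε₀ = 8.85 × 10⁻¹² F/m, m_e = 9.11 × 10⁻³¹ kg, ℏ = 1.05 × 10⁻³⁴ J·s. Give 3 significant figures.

atomic unit of electric field: E_au = E_h/(e a₀) = m_e²e⁵/((4πε₀)³ℏ⁴) = 5.20 × 10¹¹ V/m.
1.32 × 10¹⁸ / 5.20 × 10¹¹ = 2.54 × 10⁶

2.54 × 10⁶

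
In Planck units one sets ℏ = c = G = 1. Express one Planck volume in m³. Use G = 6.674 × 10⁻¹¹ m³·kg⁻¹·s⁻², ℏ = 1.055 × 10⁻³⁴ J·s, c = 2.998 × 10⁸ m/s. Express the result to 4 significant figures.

V_P = (ℏG/c³)^(3/2)
  = √(1.784 × 10⁻²⁰⁹)
  = 4.224 × 10⁻¹⁰⁵ m³

4.224 × 10⁻¹⁰⁵ m³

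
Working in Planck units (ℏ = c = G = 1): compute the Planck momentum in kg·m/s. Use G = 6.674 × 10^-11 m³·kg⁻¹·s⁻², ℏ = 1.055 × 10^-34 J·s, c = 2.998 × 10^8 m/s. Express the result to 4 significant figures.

6.527 kg·m/s

From ℏ = c = G = 1 the momentum scale is p_P = √(ℏc³/G).
  = √(42.60)
  = 6.527 kg·m/s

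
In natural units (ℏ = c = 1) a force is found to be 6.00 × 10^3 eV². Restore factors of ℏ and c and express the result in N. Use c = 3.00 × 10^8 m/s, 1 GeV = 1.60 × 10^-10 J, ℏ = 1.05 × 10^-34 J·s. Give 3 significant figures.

Force is [E]/[L] = [E]²/(ℏc); restore (ℏc)⁻¹.
1 GeV² → 1/(ℏc) × (1 GeV in J)² = 8.13 × 10^5 N.
Convert the energy scale: 6.00 × 10^3 eV² = 6.00 × 10^-15 GeV².
Result: 6.00 × 10^-15 × 8.13 × 10^5 = 4.88 × 10^-9 N.

4.88 × 10^-9 N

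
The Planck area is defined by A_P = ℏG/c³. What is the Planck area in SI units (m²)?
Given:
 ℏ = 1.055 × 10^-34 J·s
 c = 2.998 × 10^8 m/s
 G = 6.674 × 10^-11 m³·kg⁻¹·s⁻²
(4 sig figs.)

A_P = ℏG/c³
  = 7.041 × 10^-45 / 2.695 × 10^25
  = 2.613 × 10^-70 m²

2.613 × 10^-70 m²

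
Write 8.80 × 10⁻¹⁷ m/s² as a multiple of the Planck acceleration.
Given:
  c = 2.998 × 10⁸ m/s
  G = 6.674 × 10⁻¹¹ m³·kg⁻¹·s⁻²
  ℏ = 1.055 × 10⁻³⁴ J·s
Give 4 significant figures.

Planck acceleration: a_P = √(c⁷/(ℏG)) = 5.560 × 10⁵¹ m/s².
8.80 × 10⁻¹⁷ / 5.560 × 10⁵¹ = 1.583 × 10⁻⁶⁸

1.583 × 10⁻⁶⁸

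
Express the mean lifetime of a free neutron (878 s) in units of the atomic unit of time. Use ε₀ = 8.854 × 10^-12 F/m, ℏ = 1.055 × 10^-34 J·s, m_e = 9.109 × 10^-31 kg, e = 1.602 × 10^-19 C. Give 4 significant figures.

3.624 × 10^19

atomic unit of time: τ_au = (4πε₀)²ℏ³/(m_e e⁴) = 2.423 × 10^-17 s.
878 / 2.423 × 10^-17 = 3.624 × 10^19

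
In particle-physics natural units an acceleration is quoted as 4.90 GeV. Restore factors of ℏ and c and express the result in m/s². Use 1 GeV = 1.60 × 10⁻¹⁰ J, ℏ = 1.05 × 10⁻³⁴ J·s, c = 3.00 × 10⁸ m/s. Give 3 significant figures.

2.24 × 10³³ m/s²

Acceleration is [L]/[T]² = c·[E]/ℏ.
1 GeV → c/ℏ × (1 GeV in J) = 4.57 × 10³² m/s².
Result: 4.90 × 4.57 × 10³² = 2.24 × 10³³ m/s².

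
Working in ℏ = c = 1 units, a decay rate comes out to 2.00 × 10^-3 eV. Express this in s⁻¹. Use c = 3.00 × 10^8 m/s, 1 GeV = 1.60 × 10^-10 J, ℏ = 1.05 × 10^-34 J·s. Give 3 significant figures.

3.05 × 10^12 s⁻¹

A rate is [E]/ℏ; divide by ℏ.
1 GeV → 1/ℏ × (1 GeV in J) = 1.52 × 10^24 s⁻¹.
Convert the energy scale: 2.00 × 10^-3 eV = 2.00 × 10^-12 GeV.
Result: 2.00 × 10^-12 × 1.52 × 10^24 = 3.05 × 10^12 s⁻¹.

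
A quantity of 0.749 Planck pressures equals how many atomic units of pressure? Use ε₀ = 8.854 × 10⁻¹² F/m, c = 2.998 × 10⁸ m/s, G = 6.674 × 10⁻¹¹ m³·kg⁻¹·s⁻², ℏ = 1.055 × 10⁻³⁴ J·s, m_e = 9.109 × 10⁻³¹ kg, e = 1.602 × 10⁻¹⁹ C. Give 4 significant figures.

1.185 × 10¹⁰⁰

Planck pressure: p_P = c⁷/(ℏG²) = 4.632 × 10¹¹³ Pa
atomic unit of pressure: P_au = E_h/a₀³ = m_e⁴e¹⁰/((4πε₀)⁵ℏ⁸) = 2.929 × 10¹³ Pa
0.749 × 4.632 × 10¹¹³ / 2.929 × 10¹³ = 1.185 × 10¹⁰⁰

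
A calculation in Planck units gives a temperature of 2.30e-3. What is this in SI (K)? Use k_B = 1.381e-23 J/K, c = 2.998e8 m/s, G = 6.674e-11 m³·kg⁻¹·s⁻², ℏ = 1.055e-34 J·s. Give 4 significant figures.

3.259e29 K

One Planck temperature: T_P = √(ℏc⁵/G) / k_B = 1.417e32 K.
2.30e-3 × 1.417e32 K = 3.259e29 K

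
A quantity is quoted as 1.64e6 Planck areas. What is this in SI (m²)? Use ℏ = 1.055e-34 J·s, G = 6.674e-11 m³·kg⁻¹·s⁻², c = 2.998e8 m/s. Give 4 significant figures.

One Planck area: A_P = ℏG/c³ = 2.613e-70 m².
1.64e6 × 2.613e-70 m² = 4.285e-64 m²

4.285e-64 m²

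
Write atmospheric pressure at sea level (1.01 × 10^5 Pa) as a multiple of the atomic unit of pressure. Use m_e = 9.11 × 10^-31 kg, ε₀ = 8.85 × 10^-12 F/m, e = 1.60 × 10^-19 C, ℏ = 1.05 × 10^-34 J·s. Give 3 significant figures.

3.35 × 10^-9

atomic unit of pressure: P_au = E_h/a₀³ = m_e⁴e¹⁰/((4πε₀)⁵ℏ⁸) = 3.01 × 10^13 Pa.
1.01 × 10^5 / 3.01 × 10^13 = 3.35 × 10^-9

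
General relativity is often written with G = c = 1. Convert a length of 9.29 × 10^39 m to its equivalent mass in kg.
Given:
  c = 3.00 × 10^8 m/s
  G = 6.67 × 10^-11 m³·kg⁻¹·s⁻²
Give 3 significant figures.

Length → mass via c²/G.
9.29 × 10^39 m × (c²/G) = 1.25 × 10^67 kg

1.25 × 10^67 kg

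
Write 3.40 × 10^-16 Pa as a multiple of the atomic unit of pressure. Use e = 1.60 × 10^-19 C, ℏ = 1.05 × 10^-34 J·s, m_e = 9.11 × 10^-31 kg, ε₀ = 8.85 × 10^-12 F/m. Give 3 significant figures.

1.13 × 10^-29

atomic unit of pressure: P_au = E_h/a₀³ = m_e⁴e¹⁰/((4πε₀)⁵ℏ⁸) = 3.01 × 10^13 Pa.
3.40 × 10^-16 / 3.01 × 10^13 = 1.13 × 10^-29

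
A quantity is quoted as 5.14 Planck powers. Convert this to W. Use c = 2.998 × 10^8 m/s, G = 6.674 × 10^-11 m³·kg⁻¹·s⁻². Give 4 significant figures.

One Planck power: P_P = c⁵/G = 3.629 × 10^52 W.
5.14 × 3.629 × 10^52 W = 1.865 × 10^53 W

1.865 × 10^53 W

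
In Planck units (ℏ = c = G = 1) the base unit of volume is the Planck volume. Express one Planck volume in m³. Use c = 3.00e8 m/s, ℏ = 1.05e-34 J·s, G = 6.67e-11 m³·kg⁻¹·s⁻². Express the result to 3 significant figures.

V_P = (ℏG/c³)^(3/2)
  = √(1.75e-209)
  = 4.18e-105 m³

4.18e-105 m³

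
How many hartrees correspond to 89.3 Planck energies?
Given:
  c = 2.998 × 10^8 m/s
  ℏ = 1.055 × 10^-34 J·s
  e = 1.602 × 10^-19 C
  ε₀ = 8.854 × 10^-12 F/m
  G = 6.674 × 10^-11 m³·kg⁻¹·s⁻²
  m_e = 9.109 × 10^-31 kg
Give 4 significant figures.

Planck energy: E_P = √(ℏc⁵/G) = 1.957 × 10^9 J
hartree: E_h = m_e e⁴/(4πε₀ℏ)² = 4.354 × 10^-18 J
89.3 × 1.957 × 10^9 / 4.354 × 10^-18 = 4.013 × 10^28

4.013 × 10^28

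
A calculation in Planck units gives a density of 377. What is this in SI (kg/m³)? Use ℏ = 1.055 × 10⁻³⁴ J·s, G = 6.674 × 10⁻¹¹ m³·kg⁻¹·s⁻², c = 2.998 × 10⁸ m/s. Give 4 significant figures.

1.943 × 10⁹⁹ kg/m³

One Planck density: ρ_P = c⁵/(ℏG²) = 5.154 × 10⁹⁶ kg/m³.
377 × 5.154 × 10⁹⁶ kg/m³ = 1.943 × 10⁹⁹ kg/m³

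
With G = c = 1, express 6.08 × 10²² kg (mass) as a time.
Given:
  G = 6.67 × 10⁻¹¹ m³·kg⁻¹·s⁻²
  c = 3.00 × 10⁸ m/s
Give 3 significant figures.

1.50 × 10⁻¹³ s

Mass → time via G/c³.
6.08 × 10²² kg × (G/c³) = 1.50 × 10⁻¹³ s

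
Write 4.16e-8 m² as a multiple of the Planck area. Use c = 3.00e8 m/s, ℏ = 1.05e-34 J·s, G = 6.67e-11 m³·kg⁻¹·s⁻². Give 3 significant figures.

Planck area: A_P = ℏG/c³ = 2.59e-70 m².
4.16e-8 / 2.59e-70 = 1.60e62

1.60e62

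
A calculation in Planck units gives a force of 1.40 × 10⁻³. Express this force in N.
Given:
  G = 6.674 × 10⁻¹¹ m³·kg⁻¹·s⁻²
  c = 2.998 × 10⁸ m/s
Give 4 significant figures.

One Planck force: F_P = c⁴/G = 1.210 × 10⁴⁴ N.
1.40 × 10⁻³ × 1.210 × 10⁴⁴ N = 1.695 × 10⁴¹ N

1.695 × 10⁴¹ N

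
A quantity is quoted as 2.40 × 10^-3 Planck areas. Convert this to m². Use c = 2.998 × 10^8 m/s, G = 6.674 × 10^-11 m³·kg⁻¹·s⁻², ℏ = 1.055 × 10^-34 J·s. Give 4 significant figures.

6.271 × 10^-73 m²

One Planck area: A_P = ℏG/c³ = 2.613 × 10^-70 m².
2.40 × 10^-3 × 2.613 × 10^-70 m² = 6.271 × 10^-73 m²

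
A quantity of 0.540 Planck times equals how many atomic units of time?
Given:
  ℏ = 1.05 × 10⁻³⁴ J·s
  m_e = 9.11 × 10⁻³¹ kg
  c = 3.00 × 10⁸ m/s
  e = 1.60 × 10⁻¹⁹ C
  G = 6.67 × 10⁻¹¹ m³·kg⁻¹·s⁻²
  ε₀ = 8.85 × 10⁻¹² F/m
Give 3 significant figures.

1.21 × 10⁻²⁷

Planck time: t_P = √(ℏG/c⁵) = 5.37 × 10⁻⁴⁴ s
atomic unit of time: τ_au = (4πε₀)²ℏ³/(m_e e⁴) = 2.40 × 10⁻¹⁷ s
0.540 × 5.37 × 10⁻⁴⁴ / 2.40 × 10⁻¹⁷ = 1.21 × 10⁻²⁷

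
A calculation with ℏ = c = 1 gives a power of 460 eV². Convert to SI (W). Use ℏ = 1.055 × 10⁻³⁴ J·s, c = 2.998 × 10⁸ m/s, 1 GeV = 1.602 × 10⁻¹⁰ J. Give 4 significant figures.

0.1119 W

Power is [E]/[T] = [E]²/ℏ.
1 GeV² → 1/ℏ × (1 GeV in J)² = 2.433 × 10¹⁴ W.
Convert the energy scale: 460 eV² = 4.60 × 10⁻¹⁶ GeV².
Result: 4.60 × 10⁻¹⁶ × 2.433 × 10¹⁴ = 0.1119 W.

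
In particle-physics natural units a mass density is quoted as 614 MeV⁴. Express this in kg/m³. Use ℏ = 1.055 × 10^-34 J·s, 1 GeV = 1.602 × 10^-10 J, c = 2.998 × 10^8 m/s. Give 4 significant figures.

Mass density is [E]/(c²[L]³) = [E]⁴/(ℏ³c⁵).
1 GeV⁴ → 1/(ℏ³c⁵) × (1 GeV in J)⁴ = 2.316 × 10^20 kg/m³.
Convert the energy scale: 614 MeV⁴ = 6.14 × 10^-10 GeV⁴.
Result: 6.14 × 10^-10 × 2.316 × 10^20 = 1.422 × 10^11 kg/m³.

1.422 × 10^11 kg/m³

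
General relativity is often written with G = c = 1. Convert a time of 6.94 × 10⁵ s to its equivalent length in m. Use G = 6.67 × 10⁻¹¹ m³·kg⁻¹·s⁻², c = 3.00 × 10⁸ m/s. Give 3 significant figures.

Time → length via c.
6.94 × 10⁵ s × (c) = 2.08 × 10¹⁴ m

2.08 × 10¹⁴ m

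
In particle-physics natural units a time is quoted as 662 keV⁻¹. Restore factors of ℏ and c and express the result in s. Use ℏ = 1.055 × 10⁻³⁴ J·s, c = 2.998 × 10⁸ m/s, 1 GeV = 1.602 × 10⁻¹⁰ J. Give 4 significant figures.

4.360 × 10⁻¹⁶ s

A time is [E]⁻¹ in ℏ=c=1; restore one factor of ℏ.
1 GeV⁻¹ → ℏ × (1 GeV in J)⁻¹ = 6.586 × 10⁻²⁵ s.
Convert the energy scale: 662 keV⁻¹ = 6.62 × 10⁸ GeV⁻¹.
Result: 6.62 × 10⁸ × 6.586 × 10⁻²⁵ = 4.360 × 10⁻¹⁶ s.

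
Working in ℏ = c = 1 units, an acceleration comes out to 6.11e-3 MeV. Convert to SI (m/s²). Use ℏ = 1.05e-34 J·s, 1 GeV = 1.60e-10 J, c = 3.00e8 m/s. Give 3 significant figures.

2.79e27 m/s²

Acceleration is [L]/[T]² = c·[E]/ℏ.
1 GeV → c/ℏ × (1 GeV in J) = 4.57e32 m/s².
Convert the energy scale: 6.11e-3 MeV = 6.11e-6 GeV.
Result: 6.11e-6 × 4.57e32 = 2.79e27 m/s².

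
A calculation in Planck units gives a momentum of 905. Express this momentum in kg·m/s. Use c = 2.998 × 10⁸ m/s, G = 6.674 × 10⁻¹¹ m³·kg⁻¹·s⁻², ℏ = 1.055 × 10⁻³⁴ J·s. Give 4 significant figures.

5.906 × 10³ kg·m/s

One Planck momentum: p_P = √(ℏc³/G) = 6.527 kg·m/s.
905 × 6.527 kg·m/s = 5.906 × 10³ kg·m/s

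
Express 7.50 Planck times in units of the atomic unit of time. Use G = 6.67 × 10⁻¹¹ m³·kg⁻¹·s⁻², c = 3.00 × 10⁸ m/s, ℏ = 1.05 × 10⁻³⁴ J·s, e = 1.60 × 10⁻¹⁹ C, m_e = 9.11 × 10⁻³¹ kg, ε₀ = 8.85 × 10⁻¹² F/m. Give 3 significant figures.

Planck time: t_P = √(ℏG/c⁵) = 5.37 × 10⁻⁴⁴ s
atomic unit of time: τ_au = (4πε₀)²ℏ³/(m_e e⁴) = 2.40 × 10⁻¹⁷ s
7.50 × 5.37 × 10⁻⁴⁴ / 2.40 × 10⁻¹⁷ = 1.68 × 10⁻²⁶

1.68 × 10⁻²⁶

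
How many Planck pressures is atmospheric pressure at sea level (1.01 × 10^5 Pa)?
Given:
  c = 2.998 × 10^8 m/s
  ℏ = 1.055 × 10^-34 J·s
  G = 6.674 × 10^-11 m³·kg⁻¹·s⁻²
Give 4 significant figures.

2.180 × 10^-109

Planck pressure: p_P = c⁷/(ℏG²) = 4.632 × 10^113 Pa.
1.01 × 10^5 / 4.632 × 10^113 = 2.180 × 10^-109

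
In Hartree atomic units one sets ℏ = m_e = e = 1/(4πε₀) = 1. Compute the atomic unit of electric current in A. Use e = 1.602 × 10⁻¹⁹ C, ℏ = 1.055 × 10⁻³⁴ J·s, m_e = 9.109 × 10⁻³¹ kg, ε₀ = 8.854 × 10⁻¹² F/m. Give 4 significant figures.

6.612 × 10⁻³ A

I_au = e E_h/ℏ = m_e e⁵/((4πε₀)²ℏ³)
E_h = 4.354 × 10⁻¹⁸ J
e·E_h/ℏ = 6.612 × 10⁻³ A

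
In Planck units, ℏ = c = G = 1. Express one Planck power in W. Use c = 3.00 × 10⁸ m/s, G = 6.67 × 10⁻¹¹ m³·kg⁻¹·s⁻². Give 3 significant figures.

3.64 × 10⁵² W

Dimensional analysis gives P_P = c⁵/G.
  = 2.43 × 10⁴² / 6.67 × 10⁻¹¹
  = 3.64 × 10⁵² W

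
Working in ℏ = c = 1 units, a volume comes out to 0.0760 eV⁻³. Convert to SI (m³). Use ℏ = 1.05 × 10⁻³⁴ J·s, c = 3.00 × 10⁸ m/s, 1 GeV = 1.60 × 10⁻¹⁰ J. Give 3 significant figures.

5.80 × 10⁻²² m³

Volume is [L]³ = [E]⁻³·(ℏc)³.
1 GeV⁻³ → (ℏc)³ × (1 GeV in J)⁻³ = 7.63 × 10⁻⁴⁸ m³.
Convert the energy scale: 0.0760 eV⁻³ = 7.60 × 10²⁵ GeV⁻³.
Result: 7.60 × 10²⁵ × 7.63 × 10⁻⁴⁸ = 5.80 × 10⁻²² m³.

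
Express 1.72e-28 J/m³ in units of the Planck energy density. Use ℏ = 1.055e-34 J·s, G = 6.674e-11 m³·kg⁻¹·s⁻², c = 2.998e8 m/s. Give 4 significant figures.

3.713e-142

Planck energy density: u_P = c⁷/(ℏG²) = 4.632e113 J/m³.
1.72e-28 / 4.632e113 = 3.713e-142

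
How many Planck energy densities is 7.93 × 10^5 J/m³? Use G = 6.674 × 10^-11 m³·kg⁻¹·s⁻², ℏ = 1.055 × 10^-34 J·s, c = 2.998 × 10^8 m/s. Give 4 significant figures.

1.712 × 10^-108

Planck energy density: u_P = c⁷/(ℏG²) = 4.632 × 10^113 J/m³.
7.93 × 10^5 / 4.632 × 10^113 = 1.712 × 10^-108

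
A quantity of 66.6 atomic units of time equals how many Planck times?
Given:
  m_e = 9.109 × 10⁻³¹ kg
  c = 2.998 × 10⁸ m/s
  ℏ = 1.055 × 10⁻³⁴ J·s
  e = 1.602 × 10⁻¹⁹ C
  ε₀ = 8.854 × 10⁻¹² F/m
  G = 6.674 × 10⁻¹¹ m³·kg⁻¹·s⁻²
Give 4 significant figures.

2.993 × 10²⁸

atomic unit of time: τ_au = (4πε₀)²ℏ³/(m_e e⁴) = 2.423 × 10⁻¹⁷ s
Planck time: t_P = √(ℏG/c⁵) = 5.392 × 10⁻⁴⁴ s
66.6 × 2.423 × 10⁻¹⁷ / 5.392 × 10⁻⁴⁴ = 2.993 × 10²⁸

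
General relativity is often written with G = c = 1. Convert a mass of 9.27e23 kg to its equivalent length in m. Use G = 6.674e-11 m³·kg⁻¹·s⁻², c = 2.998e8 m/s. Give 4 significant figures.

6.883e-4 m

In G = c = 1 units mass has dimensions of length; the conversion factor is G/c².
9.27e23 kg × (G/c²) = 6.883e-4 m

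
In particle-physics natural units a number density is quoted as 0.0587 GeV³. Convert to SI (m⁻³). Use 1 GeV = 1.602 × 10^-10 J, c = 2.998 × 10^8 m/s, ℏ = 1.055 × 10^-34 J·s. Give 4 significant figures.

Number density is [L]⁻³ = [E]³/(ℏc)³.
1 GeV³ → 1/(ℏc)³ × (1 GeV in J)³ = 1.299 × 10^47 m⁻³.
Result: 0.0587 × 1.299 × 10^47 = 7.627 × 10^45 m⁻³.

7.627 × 10^45 m⁻³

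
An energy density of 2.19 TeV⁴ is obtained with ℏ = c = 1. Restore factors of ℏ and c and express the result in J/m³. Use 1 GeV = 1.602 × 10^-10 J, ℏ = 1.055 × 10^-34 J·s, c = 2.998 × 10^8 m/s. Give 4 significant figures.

[E]/[L]³ = [E]⁴/(ℏc)³; restore (ℏc)⁻³.
1 GeV⁴ → 1/(ℏc)³ × (1 GeV in J)⁴ = 2.082 × 10^37 J/m³.
Convert the energy scale: 2.19 TeV⁴ = 2.19 × 10^12 GeV⁴.
Result: 2.19 × 10^12 × 2.082 × 10^37 = 4.559 × 10^49 J/m³.

4.559 × 10^49 J/m³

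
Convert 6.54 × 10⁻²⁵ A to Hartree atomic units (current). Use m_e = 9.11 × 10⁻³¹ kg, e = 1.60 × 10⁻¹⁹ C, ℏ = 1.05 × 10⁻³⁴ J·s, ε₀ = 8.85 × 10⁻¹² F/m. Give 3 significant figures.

atomic unit of electric current: I_au = e E_h/ℏ = m_e e⁵/((4πε₀)²ℏ³) = 6.67 × 10⁻³ A.
6.54 × 10⁻²⁵ / 6.67 × 10⁻³ = 9.80 × 10⁻²³

9.80 × 10⁻²³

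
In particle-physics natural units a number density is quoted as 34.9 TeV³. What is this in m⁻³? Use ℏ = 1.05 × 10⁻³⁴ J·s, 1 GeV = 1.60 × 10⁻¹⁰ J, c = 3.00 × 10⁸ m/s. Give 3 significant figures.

Number density is [L]⁻³ = [E]³/(ℏc)³.
1 GeV³ → 1/(ℏc)³ × (1 GeV in J)³ = 1.31 × 10⁴⁷ m⁻³.
Convert the energy scale: 34.9 TeV³ = 3.49 × 10¹⁰ GeV³.
Result: 3.49 × 10¹⁰ × 1.31 × 10⁴⁷ = 4.57 × 10⁵⁷ m⁻³.

4.57 × 10⁵⁷ m⁻³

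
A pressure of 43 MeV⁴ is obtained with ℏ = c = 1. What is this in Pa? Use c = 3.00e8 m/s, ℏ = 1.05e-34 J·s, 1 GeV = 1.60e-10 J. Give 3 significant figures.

9.02e26 Pa

Pressure is [E]/[L]³ = [E]⁴/(ℏc)³.
1 GeV⁴ → 1/(ℏc)³ × (1 GeV in J)⁴ = 2.10e37 Pa.
Convert the energy scale: 43 MeV⁴ = 4.30e-11 GeV⁴.
Result: 4.30e-11 × 2.10e37 = 9.02e26 Pa.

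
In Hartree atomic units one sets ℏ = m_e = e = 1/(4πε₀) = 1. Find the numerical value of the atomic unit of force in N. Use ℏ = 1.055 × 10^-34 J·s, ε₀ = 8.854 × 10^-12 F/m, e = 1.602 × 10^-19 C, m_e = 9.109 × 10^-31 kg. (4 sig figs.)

8.220 × 10^-8 N

F_au = E_h/a₀ = m_e²e⁶/((4πε₀)³ℏ⁴)
E_h = 4.354 × 10^-18 J
a₀ = 5.297 × 10^-11 m
E_h/a₀ = 8.220 × 10^-8 N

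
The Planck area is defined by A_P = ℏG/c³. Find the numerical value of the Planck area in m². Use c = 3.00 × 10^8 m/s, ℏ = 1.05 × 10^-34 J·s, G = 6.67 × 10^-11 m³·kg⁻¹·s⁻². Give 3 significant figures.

2.59 × 10^-70 m²

A_P = ℏG/c³
  = 7.00 × 10^-45 / 2.70 × 10^25
  = 2.59 × 10^-70 m²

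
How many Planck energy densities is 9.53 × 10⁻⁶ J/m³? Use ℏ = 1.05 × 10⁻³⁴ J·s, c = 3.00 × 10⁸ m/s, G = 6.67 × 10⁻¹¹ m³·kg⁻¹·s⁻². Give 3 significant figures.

Planck energy density: u_P = c⁷/(ℏG²) = 4.68 × 10¹¹³ J/m³.
9.53 × 10⁻⁶ / 4.68 × 10¹¹³ = 2.04 × 10⁻¹¹⁹

2.04 × 10⁻¹¹⁹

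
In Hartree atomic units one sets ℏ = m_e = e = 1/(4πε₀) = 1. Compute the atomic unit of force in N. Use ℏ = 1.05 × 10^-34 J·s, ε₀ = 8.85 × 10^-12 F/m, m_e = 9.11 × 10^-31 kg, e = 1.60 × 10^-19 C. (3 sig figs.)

F_au = E_h/a₀ = m_e²e⁶/((4πε₀)³ℏ⁴)
E_h = 4.38 × 10^-18 J
a₀ = 5.26 × 10^-11 m
E_h/a₀ = 8.33 × 10^-8 N

8.33 × 10^-8 N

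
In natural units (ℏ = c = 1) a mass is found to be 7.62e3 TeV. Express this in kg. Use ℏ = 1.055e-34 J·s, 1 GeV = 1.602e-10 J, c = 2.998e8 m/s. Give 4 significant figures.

1.358e-20 kg

Mass is [E]/c²; divide by c².
1 GeV → 1/c² × (1 GeV in J) = 1.782e-27 kg.
Convert the energy scale: 7.62e3 TeV = 7.62e6 GeV.
Result: 7.62e6 × 1.782e-27 = 1.358e-20 kg.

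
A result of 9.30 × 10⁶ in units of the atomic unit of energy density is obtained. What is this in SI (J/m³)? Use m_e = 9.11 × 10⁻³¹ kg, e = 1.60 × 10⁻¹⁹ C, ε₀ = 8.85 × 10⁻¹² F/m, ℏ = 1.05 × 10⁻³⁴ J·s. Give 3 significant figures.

2.80 × 10²⁰ J/m³

One atomic unit of energy density: u_au = E_h/a₀³ = m_e⁴e¹⁰/((4πε₀)⁵ℏ⁸) = 3.01 × 10¹³ J/m³.
9.30 × 10⁶ × 3.01 × 10¹³ J/m³ = 2.80 × 10²⁰ J/m³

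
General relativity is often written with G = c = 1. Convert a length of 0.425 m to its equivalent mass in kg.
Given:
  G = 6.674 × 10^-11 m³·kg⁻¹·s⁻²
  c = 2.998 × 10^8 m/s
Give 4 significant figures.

Length → mass via c²/G.
0.425 m × (c²/G) = 5.724 × 10^26 kg

5.724 × 10^26 kg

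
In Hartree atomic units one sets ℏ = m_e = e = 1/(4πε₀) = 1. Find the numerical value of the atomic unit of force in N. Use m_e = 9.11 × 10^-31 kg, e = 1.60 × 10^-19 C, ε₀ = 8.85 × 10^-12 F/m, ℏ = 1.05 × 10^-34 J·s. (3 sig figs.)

8.33 × 10^-8 N

F_au = E_h/a₀ = m_e²e⁶/((4πε₀)³ℏ⁴)
E_h = 4.38 × 10^-18 J
a₀ = 5.26 × 10^-11 m
E_h/a₀ = 8.33 × 10^-8 N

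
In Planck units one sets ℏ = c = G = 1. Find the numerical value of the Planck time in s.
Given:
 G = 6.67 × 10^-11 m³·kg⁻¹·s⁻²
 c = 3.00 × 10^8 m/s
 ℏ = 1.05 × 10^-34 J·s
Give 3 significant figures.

t_P = √(ℏG/c⁵)
  = √(2.88 × 10^-87)
  = 5.37 × 10^-44 s

5.37 × 10^-44 s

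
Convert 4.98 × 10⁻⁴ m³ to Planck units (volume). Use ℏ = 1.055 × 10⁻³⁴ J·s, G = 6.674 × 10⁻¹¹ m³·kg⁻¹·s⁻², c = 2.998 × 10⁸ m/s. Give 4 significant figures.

1.179 × 10¹⁰¹

Planck volume: V_P = (ℏG/c³)^(3/2) = 4.224 × 10⁻¹⁰⁵ m³.
4.98 × 10⁻⁴ / 4.224 × 10⁻¹⁰⁵ = 1.179 × 10¹⁰¹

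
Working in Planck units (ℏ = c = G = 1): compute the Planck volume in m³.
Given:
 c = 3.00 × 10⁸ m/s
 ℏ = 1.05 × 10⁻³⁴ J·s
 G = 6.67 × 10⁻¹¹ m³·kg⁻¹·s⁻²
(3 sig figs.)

4.18 × 10⁻¹⁰⁵ m³

From ℏ = c = G = 1 the volume scale is V_P = (ℏG/c³)^(3/2).
  = √(1.75 × 10⁻²⁰⁹)
  = 4.18 × 10⁻¹⁰⁵ m³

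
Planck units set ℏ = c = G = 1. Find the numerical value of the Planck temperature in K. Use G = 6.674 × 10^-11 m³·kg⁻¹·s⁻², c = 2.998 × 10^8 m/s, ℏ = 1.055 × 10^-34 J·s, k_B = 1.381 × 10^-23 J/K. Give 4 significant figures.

1.417 × 10^32 K

The unique combination of the constants set to 1 with dimensions of temperature is T_P = √(ℏc⁵/G) / k_B.
  = √(3.828 × 10^18) × 7.241 × 10^22
  = 1.417 × 10^32 K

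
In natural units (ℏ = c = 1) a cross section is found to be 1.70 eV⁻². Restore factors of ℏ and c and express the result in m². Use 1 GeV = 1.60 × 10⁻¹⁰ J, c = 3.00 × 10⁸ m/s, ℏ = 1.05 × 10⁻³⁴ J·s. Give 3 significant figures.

6.59 × 10⁻¹⁴ m²

Area is [L]² = [E]⁻²·(ℏc)²; restore (ℏc)².
1 GeV⁻² → (ℏc)² × (1 GeV in J)⁻² = 3.88 × 10⁻³² m².
Convert the energy scale: 1.70 eV⁻² = 1.70 × 10¹⁸ GeV⁻².
Result: 1.70 × 10¹⁸ × 3.88 × 10⁻³² = 6.59 × 10⁻¹⁴ m².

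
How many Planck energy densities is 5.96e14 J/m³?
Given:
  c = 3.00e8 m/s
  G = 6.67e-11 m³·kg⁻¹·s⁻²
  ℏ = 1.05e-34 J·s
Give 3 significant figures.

Planck energy density: u_P = c⁷/(ℏG²) = 4.68e113 J/m³.
5.96e14 / 4.68e113 = 1.27e-99

1.27e-99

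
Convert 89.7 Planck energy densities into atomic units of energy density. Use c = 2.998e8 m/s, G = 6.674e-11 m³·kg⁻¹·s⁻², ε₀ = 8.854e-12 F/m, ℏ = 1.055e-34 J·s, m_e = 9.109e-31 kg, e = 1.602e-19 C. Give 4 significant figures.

1.419e102

Planck energy density: u_P = c⁷/(ℏG²) = 4.632e113 J/m³
atomic unit of energy density: u_au = E_h/a₀³ = m_e⁴e¹⁰/((4πε₀)⁵ℏ⁸) = 2.929e13 J/m³
89.7 × 4.632e113 / 2.929e13 = 1.419e102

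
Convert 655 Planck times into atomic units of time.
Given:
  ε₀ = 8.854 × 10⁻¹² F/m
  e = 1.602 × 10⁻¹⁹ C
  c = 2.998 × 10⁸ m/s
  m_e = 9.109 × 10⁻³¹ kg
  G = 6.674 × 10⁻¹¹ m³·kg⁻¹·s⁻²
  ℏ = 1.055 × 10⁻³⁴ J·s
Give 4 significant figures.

Planck time: t_P = √(ℏG/c⁵) = 5.392 × 10⁻⁴⁴ s
atomic unit of time: τ_au = (4πε₀)²ℏ³/(m_e e⁴) = 2.423 × 10⁻¹⁷ s
655 × 5.392 × 10⁻⁴⁴ / 2.423 × 10⁻¹⁷ = 1.458 × 10⁻²⁴

1.458 × 10⁻²⁴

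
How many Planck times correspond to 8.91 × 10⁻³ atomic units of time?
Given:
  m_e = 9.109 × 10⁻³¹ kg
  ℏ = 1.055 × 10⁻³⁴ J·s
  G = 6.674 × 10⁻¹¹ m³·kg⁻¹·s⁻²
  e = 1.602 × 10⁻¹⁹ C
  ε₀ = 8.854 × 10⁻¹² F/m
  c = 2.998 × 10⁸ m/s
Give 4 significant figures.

4.004 × 10²⁴

atomic unit of time: τ_au = (4πε₀)²ℏ³/(m_e e⁴) = 2.423 × 10⁻¹⁷ s
Planck time: t_P = √(ℏG/c⁵) = 5.392 × 10⁻⁴⁴ s
8.91 × 10⁻³ × 2.423 × 10⁻¹⁷ / 5.392 × 10⁻⁴⁴ = 4.004 × 10²⁴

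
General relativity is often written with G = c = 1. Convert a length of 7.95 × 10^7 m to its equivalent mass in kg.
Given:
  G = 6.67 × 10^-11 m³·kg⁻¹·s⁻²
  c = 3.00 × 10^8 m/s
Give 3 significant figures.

Length → mass via c²/G.
7.95 × 10^7 m × (c²/G) = 1.07 × 10^35 kg

1.07 × 10^35 kg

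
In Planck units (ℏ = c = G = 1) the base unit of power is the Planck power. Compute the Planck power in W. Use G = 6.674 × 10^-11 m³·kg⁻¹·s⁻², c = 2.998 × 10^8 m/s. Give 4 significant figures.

P_P = c⁵/G
  = 2.422 × 10^42 / 6.674 × 10^-11
  = 3.629 × 10^52 W

3.629 × 10^52 W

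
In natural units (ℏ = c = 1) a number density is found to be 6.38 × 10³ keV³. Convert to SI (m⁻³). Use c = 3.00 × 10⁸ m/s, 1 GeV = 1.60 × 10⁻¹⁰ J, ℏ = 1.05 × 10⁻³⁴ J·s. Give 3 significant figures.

8.36 × 10³² m⁻³

Number density is [L]⁻³ = [E]³/(ℏc)³.
1 GeV³ → 1/(ℏc)³ × (1 GeV in J)³ = 1.31 × 10⁴⁷ m⁻³.
Convert the energy scale: 6.38 × 10³ keV³ = 6.38 × 10⁻¹⁵ GeV³.
Result: 6.38 × 10⁻¹⁵ × 1.31 × 10⁴⁷ = 8.36 × 10³² m⁻³.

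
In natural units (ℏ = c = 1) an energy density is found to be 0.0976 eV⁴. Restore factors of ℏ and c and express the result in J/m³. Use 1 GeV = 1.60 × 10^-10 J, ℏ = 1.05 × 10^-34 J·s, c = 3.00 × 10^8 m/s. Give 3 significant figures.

2.05 J/m³

[E]/[L]³ = [E]⁴/(ℏc)³; restore (ℏc)⁻³.
1 GeV⁴ → 1/(ℏc)³ × (1 GeV in J)⁴ = 2.10 × 10^37 J/m³.
Convert the energy scale: 0.0976 eV⁴ = 9.76 × 10^-38 GeV⁴.
Result: 9.76 × 10^-38 × 2.10 × 10^37 = 2.05 J/m³.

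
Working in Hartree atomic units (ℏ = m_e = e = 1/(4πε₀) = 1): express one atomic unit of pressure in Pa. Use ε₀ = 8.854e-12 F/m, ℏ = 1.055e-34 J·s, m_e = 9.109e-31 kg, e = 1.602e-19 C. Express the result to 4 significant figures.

The unique combination of the constants set to 1 with dimensions of pressure is P_au = E_h/a₀³ = m_e⁴e¹⁰/((4πε₀)⁵ℏ⁸).
E_h = 4.354e-18 J
a₀ = 5.297e-11 m
E_h/a₀³ = 2.929e13 Pa

2.929e13 Pa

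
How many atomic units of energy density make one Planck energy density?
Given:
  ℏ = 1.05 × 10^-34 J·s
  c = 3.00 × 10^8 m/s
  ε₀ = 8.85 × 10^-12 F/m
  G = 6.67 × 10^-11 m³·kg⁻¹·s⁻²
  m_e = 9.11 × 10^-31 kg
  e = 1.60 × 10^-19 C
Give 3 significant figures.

Planck energy density: u_P = c⁷/(ℏG²) = 4.68 × 10^113 J/m³
atomic unit of energy density: u_au = E_h/a₀³ = m_e⁴e¹⁰/((4πε₀)⁵ℏ⁸) = 3.01 × 10^13 J/m³
ratio = 4.68 × 10^113 / 3.01 × 10^13 = 1.55 × 10^100

1.55 × 10^100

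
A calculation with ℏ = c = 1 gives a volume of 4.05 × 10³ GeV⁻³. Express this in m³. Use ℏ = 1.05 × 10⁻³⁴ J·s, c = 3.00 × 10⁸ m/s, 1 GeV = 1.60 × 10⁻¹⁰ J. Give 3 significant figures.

Volume is [L]³ = [E]⁻³·(ℏc)³.
1 GeV⁻³ → (ℏc)³ × (1 GeV in J)⁻³ = 7.63 × 10⁻⁴⁸ m³.
Result: 4.05 × 10³ × 7.63 × 10⁻⁴⁸ = 3.09 × 10⁻⁴⁴ m³.

3.09 × 10⁻⁴⁴ m³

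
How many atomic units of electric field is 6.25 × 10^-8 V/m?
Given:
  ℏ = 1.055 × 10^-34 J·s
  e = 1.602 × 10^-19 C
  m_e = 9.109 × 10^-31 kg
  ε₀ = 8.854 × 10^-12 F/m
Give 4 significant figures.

atomic unit of electric field: E_au = E_h/(e a₀) = m_e²e⁵/((4πε₀)³ℏ⁴) = 5.131 × 10^11 V/m.
6.25 × 10^-8 / 5.131 × 10^11 = 1.218 × 10^-19

1.218 × 10^-19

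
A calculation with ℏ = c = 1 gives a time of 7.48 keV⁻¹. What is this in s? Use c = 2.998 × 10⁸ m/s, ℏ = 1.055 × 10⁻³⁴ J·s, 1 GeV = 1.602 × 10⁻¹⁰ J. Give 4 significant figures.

4.926 × 10⁻¹⁸ s

A time is [E]⁻¹ in ℏ=c=1; restore one factor of ℏ.
1 GeV⁻¹ → ℏ × (1 GeV in J)⁻¹ = 6.586 × 10⁻²⁵ s.
Convert the energy scale: 7.48 keV⁻¹ = 7.48 × 10⁶ GeV⁻¹.
Result: 7.48 × 10⁶ × 6.586 × 10⁻²⁵ = 4.926 × 10⁻¹⁸ s.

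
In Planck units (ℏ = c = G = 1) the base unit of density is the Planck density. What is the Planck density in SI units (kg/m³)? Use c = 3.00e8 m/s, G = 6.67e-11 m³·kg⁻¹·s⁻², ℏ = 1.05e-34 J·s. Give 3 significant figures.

ρ_P = c⁵/(ℏG²)
  = 2.43e42 / 4.67e-55
  = 5.20e96 kg/m³

5.20e96 kg/m³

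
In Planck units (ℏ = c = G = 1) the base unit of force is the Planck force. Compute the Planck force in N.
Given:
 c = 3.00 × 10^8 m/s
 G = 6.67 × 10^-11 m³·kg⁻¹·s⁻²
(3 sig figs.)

F_P = c⁴/G
  = 8.10 × 10^33 / 6.67 × 10^-11
  = 1.21 × 10^44 N

1.21 × 10^44 N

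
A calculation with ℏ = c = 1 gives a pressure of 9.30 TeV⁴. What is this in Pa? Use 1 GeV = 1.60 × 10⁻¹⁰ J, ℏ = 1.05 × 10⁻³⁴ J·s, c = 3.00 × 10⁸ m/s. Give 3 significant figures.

Pressure is [E]/[L]³ = [E]⁴/(ℏc)³.
1 GeV⁴ → 1/(ℏc)³ × (1 GeV in J)⁴ = 2.10 × 10³⁷ Pa.
Convert the energy scale: 9.30 TeV⁴ = 9.30 × 10¹² GeV⁴.
Result: 9.30 × 10¹² × 2.10 × 10³⁷ = 1.95 × 10⁵⁰ Pa.

1.95 × 10⁵⁰ Pa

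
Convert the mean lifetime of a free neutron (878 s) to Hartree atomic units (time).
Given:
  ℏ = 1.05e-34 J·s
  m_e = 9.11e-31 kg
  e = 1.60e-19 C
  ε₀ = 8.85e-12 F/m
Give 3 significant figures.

atomic unit of time: τ_au = (4πε₀)²ℏ³/(m_e e⁴) = 2.40e-17 s.
878 / 2.40e-17 = 3.66e19

3.66e19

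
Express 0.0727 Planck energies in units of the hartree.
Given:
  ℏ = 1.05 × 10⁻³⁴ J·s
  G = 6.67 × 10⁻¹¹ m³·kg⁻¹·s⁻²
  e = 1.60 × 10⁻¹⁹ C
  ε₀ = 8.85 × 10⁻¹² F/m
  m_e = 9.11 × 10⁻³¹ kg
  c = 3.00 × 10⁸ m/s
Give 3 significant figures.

3.25 × 10²⁵

Planck energy: E_P = √(ℏc⁵/G) = 1.96 × 10⁹ J
hartree: E_h = m_e e⁴/(4πε₀ℏ)² = 4.38 × 10⁻¹⁸ J
0.0727 × 1.96 × 10⁹ / 4.38 × 10⁻¹⁸ = 3.25 × 10²⁵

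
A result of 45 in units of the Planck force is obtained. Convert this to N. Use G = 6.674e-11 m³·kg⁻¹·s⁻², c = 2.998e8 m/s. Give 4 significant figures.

5.447e45 N

One Planck force: F_P = c⁴/G = 1.210e44 N.
45 × 1.210e44 N = 5.447e45 N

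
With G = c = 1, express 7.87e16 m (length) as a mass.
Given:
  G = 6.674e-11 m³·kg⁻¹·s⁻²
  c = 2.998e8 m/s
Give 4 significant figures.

Length → mass via c²/G.
7.87e16 m × (c²/G) = 1.060e44 kg

1.060e44 kg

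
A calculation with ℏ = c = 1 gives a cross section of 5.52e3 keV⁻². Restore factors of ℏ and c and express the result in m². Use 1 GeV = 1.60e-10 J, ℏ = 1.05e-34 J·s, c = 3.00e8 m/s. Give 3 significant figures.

Area is [L]² = [E]⁻²·(ℏc)²; restore (ℏc)².
1 GeV⁻² → (ℏc)² × (1 GeV in J)⁻² = 3.88e-32 m².
Convert the energy scale: 5.52e3 keV⁻² = 5.52e15 GeV⁻².
Result: 5.52e15 × 3.88e-32 = 2.14e-16 m².

2.14e-16 m²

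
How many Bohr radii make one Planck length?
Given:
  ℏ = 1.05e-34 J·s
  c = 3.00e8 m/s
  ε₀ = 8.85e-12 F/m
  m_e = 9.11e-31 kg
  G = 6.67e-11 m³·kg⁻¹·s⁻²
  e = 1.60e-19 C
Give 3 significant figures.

Planck length: ℓ_P = √(ℏG/c³) = 1.61e-35 m
Bohr radius: a₀ = 4πε₀ℏ²/(m_e e²) = 5.26e-11 m
ratio = 1.61e-35 / 5.26e-11 = 3.06e-25

3.06e-25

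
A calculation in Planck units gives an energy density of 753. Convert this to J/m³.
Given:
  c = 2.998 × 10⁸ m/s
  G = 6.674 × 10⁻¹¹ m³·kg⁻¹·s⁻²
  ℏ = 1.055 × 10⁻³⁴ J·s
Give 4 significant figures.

One Planck energy density: u_P = c⁷/(ℏG²) = 4.632 × 10¹¹³ J/m³.
753 × 4.632 × 10¹¹³ J/m³ = 3.488 × 10¹¹⁶ J/m³

3.488 × 10¹¹⁶ J/m³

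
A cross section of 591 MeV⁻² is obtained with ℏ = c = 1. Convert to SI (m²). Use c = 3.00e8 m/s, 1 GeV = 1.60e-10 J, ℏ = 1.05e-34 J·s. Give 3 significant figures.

2.29e-23 m²

Area is [L]² = [E]⁻²·(ℏc)²; restore (ℏc)².
1 GeV⁻² → (ℏc)² × (1 GeV in J)⁻² = 3.88e-32 m².
Convert the energy scale: 591 MeV⁻² = 5.91e8 GeV⁻².
Result: 5.91e8 × 3.88e-32 = 2.29e-23 m².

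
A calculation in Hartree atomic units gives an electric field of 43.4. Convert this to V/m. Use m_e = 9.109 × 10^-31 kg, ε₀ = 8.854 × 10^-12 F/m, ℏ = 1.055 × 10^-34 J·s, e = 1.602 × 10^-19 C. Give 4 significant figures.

One atomic unit of electric field: E_au = E_h/(e a₀) = m_e²e⁵/((4πε₀)³ℏ⁴) = 5.131 × 10^11 V/m.
43.4 × 5.131 × 10^11 V/m = 2.227 × 10^13 V/m

2.227 × 10^13 V/m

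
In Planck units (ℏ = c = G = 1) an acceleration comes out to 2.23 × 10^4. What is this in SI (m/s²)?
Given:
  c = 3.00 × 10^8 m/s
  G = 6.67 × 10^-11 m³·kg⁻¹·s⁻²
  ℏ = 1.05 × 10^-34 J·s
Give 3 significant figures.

One Planck acceleration: a_P = √(c⁷/(ℏG)) = 5.59 × 10^51 m/s².
2.23 × 10^4 × 5.59 × 10^51 m/s² = 1.25 × 10^56 m/s²

1.25 × 10^56 m/s²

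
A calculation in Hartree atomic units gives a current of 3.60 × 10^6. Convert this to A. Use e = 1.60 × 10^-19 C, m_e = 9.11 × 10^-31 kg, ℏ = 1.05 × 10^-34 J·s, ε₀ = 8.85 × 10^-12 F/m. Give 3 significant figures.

2.40 × 10^4 A

One atomic unit of electric current: I_au = e E_h/ℏ = m_e e⁵/((4πε₀)²ℏ³) = 6.67 × 10^-3 A.
3.60 × 10^6 × 6.67 × 10^-3 A = 2.40 × 10^4 A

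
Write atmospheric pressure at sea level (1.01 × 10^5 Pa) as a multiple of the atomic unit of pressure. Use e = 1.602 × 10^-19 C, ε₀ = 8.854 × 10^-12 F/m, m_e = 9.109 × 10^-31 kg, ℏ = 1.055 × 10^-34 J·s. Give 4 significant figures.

3.448 × 10^-9

atomic unit of pressure: P_au = E_h/a₀³ = m_e⁴e¹⁰/((4πε₀)⁵ℏ⁸) = 2.929 × 10^13 Pa.
1.01 × 10^5 / 2.929 × 10^13 = 3.448 × 10^-9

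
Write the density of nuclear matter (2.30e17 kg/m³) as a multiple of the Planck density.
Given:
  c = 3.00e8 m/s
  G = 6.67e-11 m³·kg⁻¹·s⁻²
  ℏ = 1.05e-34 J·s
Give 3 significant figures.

Planck density: ρ_P = c⁵/(ℏG²) = 5.20e96 kg/m³.
2.30e17 / 5.20e96 = 4.42e-80

4.42e-80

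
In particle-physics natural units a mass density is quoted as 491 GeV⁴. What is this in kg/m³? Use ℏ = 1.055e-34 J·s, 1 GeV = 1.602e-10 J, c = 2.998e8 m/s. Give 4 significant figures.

1.137e23 kg/m³

Mass density is [E]/(c²[L]³) = [E]⁴/(ℏ³c⁵).
1 GeV⁴ → 1/(ℏ³c⁵) × (1 GeV in J)⁴ = 2.316e20 kg/m³.
Result: 491 × 2.316e20 = 1.137e23 kg/m³.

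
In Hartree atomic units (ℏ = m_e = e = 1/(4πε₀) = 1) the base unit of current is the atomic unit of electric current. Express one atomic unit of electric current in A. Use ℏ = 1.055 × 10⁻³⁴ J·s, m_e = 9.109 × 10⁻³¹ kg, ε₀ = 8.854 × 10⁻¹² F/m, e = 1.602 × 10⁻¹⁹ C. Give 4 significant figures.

I_au = e E_h/ℏ = m_e e⁵/((4πε₀)²ℏ³)
E_h = 4.354 × 10⁻¹⁸ J
e·E_h/ℏ = 6.612 × 10⁻³ A

6.612 × 10⁻³ A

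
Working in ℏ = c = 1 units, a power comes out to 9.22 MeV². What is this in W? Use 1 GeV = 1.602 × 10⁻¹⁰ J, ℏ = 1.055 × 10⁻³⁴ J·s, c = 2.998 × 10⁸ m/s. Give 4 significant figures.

2.243 × 10⁹ W

Power is [E]/[T] = [E]²/ℏ.
1 GeV² → 1/ℏ × (1 GeV in J)² = 2.433 × 10¹⁴ W.
Convert the energy scale: 9.22 MeV² = 9.22 × 10⁻⁶ GeV².
Result: 9.22 × 10⁻⁶ × 2.433 × 10¹⁴ = 2.243 × 10⁹ W.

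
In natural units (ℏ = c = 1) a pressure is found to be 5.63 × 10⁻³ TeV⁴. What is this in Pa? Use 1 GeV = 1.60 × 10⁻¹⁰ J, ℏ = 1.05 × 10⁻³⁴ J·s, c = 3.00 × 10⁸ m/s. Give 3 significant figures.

1.18 × 10⁴⁷ Pa

Pressure is [E]/[L]³ = [E]⁴/(ℏc)³.
1 GeV⁴ → 1/(ℏc)³ × (1 GeV in J)⁴ = 2.10 × 10³⁷ Pa.
Convert the energy scale: 5.63 × 10⁻³ TeV⁴ = 5.63 × 10⁹ GeV⁴.
Result: 5.63 × 10⁹ × 2.10 × 10³⁷ = 1.18 × 10⁴⁷ Pa.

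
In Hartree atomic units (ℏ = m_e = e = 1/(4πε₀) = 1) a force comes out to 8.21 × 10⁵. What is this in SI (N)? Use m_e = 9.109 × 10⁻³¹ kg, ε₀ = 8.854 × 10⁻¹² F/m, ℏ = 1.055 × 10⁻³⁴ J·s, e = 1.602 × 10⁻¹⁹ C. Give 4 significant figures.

0.06748 N

One atomic unit of force: F_au = E_h/a₀ = m_e²e⁶/((4πε₀)³ℏ⁴) = 8.220 × 10⁻⁸ N.
8.21 × 10⁵ × 8.220 × 10⁻⁸ N = 0.06748 N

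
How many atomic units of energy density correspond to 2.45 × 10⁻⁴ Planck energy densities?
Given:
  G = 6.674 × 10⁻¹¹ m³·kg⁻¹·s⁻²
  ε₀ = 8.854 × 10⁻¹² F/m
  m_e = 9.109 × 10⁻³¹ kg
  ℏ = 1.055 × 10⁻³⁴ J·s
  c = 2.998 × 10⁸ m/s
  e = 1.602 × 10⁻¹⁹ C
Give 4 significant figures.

Planck energy density: u_P = c⁷/(ℏG²) = 4.632 × 10¹¹³ J/m³
atomic unit of energy density: u_au = E_h/a₀³ = m_e⁴e¹⁰/((4πε₀)⁵ℏ⁸) = 2.929 × 10¹³ J/m³
2.45 × 10⁻⁴ × 4.632 × 10¹¹³ / 2.929 × 10¹³ = 3.875 × 10⁹⁶

3.875 × 10⁹⁶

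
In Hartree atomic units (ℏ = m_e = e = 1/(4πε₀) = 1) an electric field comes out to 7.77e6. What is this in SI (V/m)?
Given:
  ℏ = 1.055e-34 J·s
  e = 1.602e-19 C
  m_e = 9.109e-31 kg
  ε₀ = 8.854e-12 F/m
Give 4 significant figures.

3.987e18 V/m

One atomic unit of electric field: E_au = E_h/(e a₀) = m_e²e⁵/((4πε₀)³ℏ⁴) = 5.131e11 V/m.
7.77e6 × 5.131e11 V/m = 3.987e18 V/m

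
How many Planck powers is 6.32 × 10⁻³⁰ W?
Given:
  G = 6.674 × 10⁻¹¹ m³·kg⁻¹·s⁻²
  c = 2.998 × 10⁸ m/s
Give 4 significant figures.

Planck power: P_P = c⁵/G = 3.629 × 10⁵² W.
6.32 × 10⁻³⁰ / 3.629 × 10⁵² = 1.742 × 10⁻⁸²

1.742 × 10⁻⁸²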